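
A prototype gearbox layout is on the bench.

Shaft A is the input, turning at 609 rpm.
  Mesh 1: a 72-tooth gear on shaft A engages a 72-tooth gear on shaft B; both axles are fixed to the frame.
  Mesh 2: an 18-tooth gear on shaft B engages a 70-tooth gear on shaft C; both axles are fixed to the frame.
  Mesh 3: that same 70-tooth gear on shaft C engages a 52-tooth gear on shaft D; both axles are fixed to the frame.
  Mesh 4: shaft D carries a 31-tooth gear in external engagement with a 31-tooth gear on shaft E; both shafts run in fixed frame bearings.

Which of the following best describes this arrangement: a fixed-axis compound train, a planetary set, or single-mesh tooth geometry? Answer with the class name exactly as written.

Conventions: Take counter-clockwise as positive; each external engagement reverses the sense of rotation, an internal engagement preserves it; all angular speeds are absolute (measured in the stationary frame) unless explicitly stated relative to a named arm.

fixed-axis compound train

recognized (5 fixed axles, 4 meshes): fixed-axis compound train
classification: fixed-axis compound train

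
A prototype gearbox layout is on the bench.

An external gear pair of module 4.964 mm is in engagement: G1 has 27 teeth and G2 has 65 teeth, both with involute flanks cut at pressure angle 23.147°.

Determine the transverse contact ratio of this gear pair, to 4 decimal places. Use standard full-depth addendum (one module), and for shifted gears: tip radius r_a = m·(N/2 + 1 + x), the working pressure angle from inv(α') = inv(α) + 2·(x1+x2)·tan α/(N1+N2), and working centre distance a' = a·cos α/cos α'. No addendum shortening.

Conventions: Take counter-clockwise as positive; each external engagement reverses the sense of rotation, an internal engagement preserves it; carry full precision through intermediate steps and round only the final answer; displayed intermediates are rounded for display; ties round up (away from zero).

1.5757

single-mesh involute tooth geometry (27T engaging 65T at module 4.964)
base radii: r_b1 = 61.619330, r_b2 = 148.342830
tip radii: r_a1 = 71.978000, r_a2 = 166.294000
no profile shift: α' = α, a' = a
action lengths: √(r_a1²−r_b1²) = 37.200682, √(r_a2²−r_b2²) = 75.153836
base pitch p_b = π·m·cos α = 14.339469
CR = (37.200682 + 75.153836 − 228.344000·sin 23.14700°)/14.339469 = 1.575681
contact ratio ≈ 1.5757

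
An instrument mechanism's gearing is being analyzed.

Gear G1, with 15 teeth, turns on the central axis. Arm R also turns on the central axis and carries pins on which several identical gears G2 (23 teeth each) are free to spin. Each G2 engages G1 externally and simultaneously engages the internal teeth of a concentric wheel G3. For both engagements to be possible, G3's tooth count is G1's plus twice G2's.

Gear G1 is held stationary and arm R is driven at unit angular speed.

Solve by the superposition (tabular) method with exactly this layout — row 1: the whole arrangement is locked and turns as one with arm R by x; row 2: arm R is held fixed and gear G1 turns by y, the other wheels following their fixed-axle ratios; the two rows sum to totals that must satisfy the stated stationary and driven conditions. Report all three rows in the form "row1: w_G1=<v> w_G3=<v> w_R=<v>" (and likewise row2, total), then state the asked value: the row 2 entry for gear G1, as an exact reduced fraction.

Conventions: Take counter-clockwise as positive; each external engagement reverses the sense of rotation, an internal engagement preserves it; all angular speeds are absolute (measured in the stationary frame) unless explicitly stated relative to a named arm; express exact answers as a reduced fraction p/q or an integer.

planetary set (15T centre, 23T on arm, 61T internal) — Willis relation
superposition row 1 [locked train]: every member turns x
row 2 — arm fixed, fixed-axis ratios: sun y, ring −(15/61)·y, arm 0
boundary: total ω_sun = x + y = 0 and total ω_arm = x = 1  ⇒  y = -1, x = 1
row 2 ring = −(15/61)·(-1) = 15/61
totals (row 1 + row 2): sun 1 + (-1) = 0, ring 1 + 15/61 = 76/61, arm 1 + 0 = 1
asked cell (row2, sun) = -1

row1: w_G1=1 w_G3=1 w_R=1
row2: w_G1=-1 w_G3=15/61 w_R=0
total: w_G1=0 w_G3=76/61 w_R=1
asked value: -1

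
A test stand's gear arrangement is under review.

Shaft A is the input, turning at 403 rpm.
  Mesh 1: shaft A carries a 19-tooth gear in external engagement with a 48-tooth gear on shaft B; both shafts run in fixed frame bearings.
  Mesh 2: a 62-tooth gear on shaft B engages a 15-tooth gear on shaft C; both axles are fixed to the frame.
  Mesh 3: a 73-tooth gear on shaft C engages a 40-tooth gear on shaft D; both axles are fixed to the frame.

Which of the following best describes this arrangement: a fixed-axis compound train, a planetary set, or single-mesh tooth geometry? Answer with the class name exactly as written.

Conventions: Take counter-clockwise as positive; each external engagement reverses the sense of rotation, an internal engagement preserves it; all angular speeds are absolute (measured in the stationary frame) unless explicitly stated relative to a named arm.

3-mesh fixed-axis compound train (all bearings frame-fixed)
classification: fixed-axis compound train

fixed-axis compound train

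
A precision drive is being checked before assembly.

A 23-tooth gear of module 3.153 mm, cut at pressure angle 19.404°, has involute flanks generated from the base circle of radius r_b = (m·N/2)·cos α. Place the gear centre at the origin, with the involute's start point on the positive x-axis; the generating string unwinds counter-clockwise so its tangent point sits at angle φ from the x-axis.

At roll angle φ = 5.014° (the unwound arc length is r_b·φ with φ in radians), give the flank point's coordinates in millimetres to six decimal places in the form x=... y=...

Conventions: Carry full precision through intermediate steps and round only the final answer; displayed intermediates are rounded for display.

x=34.330644 y=0.007634

single-mesh involute tooth geometry (23T wheel at module 3.153)
pitch radius r_p = m·N/2 = 3.153·23/2 = 36.259500
base radius r_b = r_p·cos α = 36.259500·cos 19.404° = 34.199941
roll angle φ = 5.014° = 0.08751081 rad
x = r_b·(cos φ + φ·sin φ) = 34.330644
y = r_b·(sin φ − φ·cos φ) = 0.007634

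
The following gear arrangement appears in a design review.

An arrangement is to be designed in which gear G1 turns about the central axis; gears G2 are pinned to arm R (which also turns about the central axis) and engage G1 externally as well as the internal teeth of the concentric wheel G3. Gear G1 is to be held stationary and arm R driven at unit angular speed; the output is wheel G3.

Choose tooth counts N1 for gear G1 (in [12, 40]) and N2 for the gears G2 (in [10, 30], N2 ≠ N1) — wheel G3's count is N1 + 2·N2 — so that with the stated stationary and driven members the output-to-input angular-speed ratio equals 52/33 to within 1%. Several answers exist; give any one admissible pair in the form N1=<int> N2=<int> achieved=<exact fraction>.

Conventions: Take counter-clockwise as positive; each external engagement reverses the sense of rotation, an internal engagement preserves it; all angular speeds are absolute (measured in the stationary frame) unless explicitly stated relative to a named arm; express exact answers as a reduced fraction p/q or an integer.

N1=38 N2=14 achieved=52/33

class = planetary set [ratio 52/33 wanted; Willis about the carrier]
Willis with ω_sun = 0: ω_ring/ω_arm = (N1+N3)/N3; set equal to 52/33  ⇒  N3/N1 = 1/(52/33 − 1) = 33/19
N3 = N1 + 2·N2  ⇒  N2/N1 = (N3/N1 − 1)/2 = (33/19 − 1)/2 = 7/19
smallest multiple with N1 ≥ 12 and N2 ≥ 10: k = 2  ⇒  N1 = 2·19 = 38, N2 = 2·7 = 14 (N1 ≤ 40, N2 ≤ 30, N2 ≠ N1 ✓), N3 = 38 + 2·14 = 66
check: (N1+N3)/N3 with N1 = 38, N3 = 66 gives 52/33; |achieved − target| = 0 ≤ 13/825 ✓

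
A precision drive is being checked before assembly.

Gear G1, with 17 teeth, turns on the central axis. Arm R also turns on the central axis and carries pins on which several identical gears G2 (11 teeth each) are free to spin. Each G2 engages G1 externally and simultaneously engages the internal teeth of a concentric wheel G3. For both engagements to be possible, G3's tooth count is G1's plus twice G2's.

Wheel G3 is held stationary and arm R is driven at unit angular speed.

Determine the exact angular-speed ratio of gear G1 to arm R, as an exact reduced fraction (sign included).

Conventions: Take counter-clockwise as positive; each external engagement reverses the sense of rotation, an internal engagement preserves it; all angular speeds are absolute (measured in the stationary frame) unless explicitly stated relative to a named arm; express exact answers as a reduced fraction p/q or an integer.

56/17

planetary set (17T centre, 11T on arm, 39T internal) — Willis relation
ring teeth: 17 + 2·11 = 39
17(ω_sun−ω_arm) = −39(ω_ring−ω_arm),  ω_ring = 0, ω_arm = 1
ω_sun = 1 − (39/17)(0−1) = 56/17
ω_out/ω_in = 56/17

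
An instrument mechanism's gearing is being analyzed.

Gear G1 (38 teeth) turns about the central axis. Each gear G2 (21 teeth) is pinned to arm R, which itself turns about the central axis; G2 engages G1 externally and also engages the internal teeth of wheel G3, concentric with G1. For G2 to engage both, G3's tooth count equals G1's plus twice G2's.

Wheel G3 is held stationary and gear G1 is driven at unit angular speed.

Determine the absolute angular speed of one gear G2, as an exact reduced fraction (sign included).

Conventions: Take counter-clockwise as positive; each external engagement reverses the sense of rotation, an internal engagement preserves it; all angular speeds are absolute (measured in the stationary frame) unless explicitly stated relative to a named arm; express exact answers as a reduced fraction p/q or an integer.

-19/21

class = planetary set [G3 = 38+2·21 = 80; Willis about the carrier]
ring teeth: 38 + 2·21 = 80
38(ω_sun−ω_arm) = −80(ω_ring−ω_arm),  ω_ring = 0, ω_sun = 1
38(1−ω_arm) = −80(0−ω_arm)  ⇒  118·ω_arm = 38  ⇒  ω_arm = 19/59
sun–planet mesh: 38·(1−19/59) = −21·(ω_p−ω_arm)  ⇒  ω_p−ω_arm = -1520/1239
ω_p = 19/59 − 1520/1239 = -19/21
exact speed ratio = -19/21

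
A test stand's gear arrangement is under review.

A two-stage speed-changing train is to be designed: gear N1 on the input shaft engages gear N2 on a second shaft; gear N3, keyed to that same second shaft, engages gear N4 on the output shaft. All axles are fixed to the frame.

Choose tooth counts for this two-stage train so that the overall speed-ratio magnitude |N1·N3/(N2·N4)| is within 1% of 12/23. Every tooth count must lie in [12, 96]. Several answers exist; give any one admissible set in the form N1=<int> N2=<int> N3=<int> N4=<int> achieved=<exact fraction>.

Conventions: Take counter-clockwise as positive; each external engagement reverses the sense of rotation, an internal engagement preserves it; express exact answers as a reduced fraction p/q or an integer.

design class (target 12/23): fixed-axis compound train
target = 12/23 in lowest terms: an exact hit needs N1·N3 = k·12 and N2·N4 = k·23 for one integer k, every count in [12, 96]; additionally prefer no 1:1 stage (N1 ≠ N2, N3 ≠ N4)
k = 1…12: no 1:1-free in-range split of k·12 and k·23 into factor pairs; take k = 13
k = 13: N1·N3 = 156 = 12·13, N2·N4 = 299 = 13·23
achieved = 12·13/(13·23) = 12/23; |achieved − target| = 0 ≤ 3/575 ✓

N1=12 N2=13 N3=13 N4=23 achieved=12/23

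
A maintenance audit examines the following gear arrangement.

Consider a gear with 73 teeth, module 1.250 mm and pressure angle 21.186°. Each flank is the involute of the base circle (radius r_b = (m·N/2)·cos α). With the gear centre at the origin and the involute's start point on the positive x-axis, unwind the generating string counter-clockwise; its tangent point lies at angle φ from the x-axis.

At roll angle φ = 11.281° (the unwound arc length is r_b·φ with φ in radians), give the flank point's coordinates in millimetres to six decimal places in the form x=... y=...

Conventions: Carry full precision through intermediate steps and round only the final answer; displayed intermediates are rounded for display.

x=43.357906 y=0.107815

class = single-mesh tooth geometry [base-circle involute, m = 1.250, 73T]
pitch radius r_p = m·N/2 = 1.250·73/2 = 45.625000
base radius r_b = r_p·cos α = 45.625000·cos 21.186° = 42.541304
roll angle φ = 11.281° = 0.19689059 rad
x = r_b·(cos φ + φ·sin φ) = 43.357906
y = r_b·(sin φ − φ·cos φ) = 0.107815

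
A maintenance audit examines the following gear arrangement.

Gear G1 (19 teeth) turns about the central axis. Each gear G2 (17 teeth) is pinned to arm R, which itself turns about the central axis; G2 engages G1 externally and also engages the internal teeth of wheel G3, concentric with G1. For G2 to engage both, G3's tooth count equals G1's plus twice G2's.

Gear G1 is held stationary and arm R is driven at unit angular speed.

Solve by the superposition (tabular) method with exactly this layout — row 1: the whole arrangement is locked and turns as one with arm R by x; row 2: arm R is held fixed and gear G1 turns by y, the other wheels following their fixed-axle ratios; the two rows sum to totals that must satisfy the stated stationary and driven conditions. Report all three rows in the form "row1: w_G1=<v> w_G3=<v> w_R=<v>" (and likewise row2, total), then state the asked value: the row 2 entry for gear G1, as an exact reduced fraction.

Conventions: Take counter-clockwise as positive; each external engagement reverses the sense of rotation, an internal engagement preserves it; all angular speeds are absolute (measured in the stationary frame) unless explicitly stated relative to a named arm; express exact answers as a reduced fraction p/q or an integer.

row1: w_G1=1 w_G3=1 w_R=1
row2: w_G1=-1 w_G3=19/53 w_R=0
total: w_G1=0 w_G3=72/53 w_R=1
asked value: -1

recognized (axles ride arm R): planetary set, 19/17/53 teeth
superposition row 1 [locked train]: every member turns x
superposition row 2 [arm held]: sun y, ring −(19/53)·y, arm 0
boundary: total ω_sun = x + y = 0 and total ω_arm = x = 1  ⇒  y = -1, x = 1
row 2 ring = −(19/53)·(-1) = 19/53
totals (row 1 + row 2): sun 1 + (-1) = 0, ring 1 + 19/53 = 72/53, arm 1 + 0 = 1
asked cell (row2, sun) = -1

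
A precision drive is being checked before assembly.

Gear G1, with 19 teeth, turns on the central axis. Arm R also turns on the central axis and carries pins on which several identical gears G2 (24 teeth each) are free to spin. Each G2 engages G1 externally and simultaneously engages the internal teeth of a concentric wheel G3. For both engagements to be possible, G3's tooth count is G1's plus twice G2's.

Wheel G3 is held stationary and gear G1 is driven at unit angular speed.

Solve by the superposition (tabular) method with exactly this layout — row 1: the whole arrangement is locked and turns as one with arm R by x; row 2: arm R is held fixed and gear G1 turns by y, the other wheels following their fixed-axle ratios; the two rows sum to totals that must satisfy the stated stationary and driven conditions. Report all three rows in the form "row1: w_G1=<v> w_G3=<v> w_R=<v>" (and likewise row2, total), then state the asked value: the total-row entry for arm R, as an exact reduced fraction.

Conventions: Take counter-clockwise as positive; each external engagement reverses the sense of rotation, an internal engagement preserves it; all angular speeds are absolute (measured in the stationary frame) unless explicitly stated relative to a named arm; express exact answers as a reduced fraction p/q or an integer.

class = planetary set [G3 = 19+2·24 = 67; Willis about the carrier]
row 1: whole set turns with the arm by x
row 2 (arm held, sun turns y): ω_ring = −(19/67)·y, ω_arm = 0
boundary: total ω_ring = x − (19/67)·y = 0 and total ω_sun = x + y = 1  ⇒  y = 67/86, x = 19/86
row 2 ring = −(19/67)·67/86 = -19/86
totals (row 1 + row 2): sun 19/86 + 67/86 = 1, ring 19/86 + (-19/86) = 0, arm 19/86 + 0 = 19/86
asked cell (total, arm) = 19/86

row1: w_G1=19/86 w_G3=19/86 w_R=19/86
row2: w_G1=67/86 w_G3=-19/86 w_R=0
total: w_G1=1 w_G3=0 w_R=19/86
asked value: 19/86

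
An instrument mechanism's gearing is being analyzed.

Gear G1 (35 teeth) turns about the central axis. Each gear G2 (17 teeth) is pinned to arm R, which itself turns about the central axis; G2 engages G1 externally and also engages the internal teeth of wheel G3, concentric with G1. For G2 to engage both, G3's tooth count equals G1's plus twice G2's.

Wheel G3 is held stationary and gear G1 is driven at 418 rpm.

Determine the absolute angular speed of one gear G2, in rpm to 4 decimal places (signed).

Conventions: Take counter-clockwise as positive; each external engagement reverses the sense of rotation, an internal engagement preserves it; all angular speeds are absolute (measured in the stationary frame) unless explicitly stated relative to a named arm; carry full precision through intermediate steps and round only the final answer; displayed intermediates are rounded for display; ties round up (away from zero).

-430.2941 rpm

recognized (axles ride arm R): planetary set, 35/17/69 teeth
normalise by the input: solve with ω_sun = 1, then scale by 418 rpm
ring teeth: 35 + 2·17 = 69
35(ω_sun−ω_arm) = −69(ω_ring−ω_arm),  ω_ring = 0, ω_sun = 1
35(1−ω_arm) = −69(0−ω_arm)  ⇒  104·ω_arm = 35  ⇒  ω_arm = 35/104
sun–planet mesh: 35·(1−35/104) = −17·(ω_p−ω_arm)  ⇒  ω_p−ω_arm = -2415/1768
ω_p = 35/104 − 2415/1768 = -35/34
scale: ω_p = -35/34 × 418 rpm = -430.2941 rpm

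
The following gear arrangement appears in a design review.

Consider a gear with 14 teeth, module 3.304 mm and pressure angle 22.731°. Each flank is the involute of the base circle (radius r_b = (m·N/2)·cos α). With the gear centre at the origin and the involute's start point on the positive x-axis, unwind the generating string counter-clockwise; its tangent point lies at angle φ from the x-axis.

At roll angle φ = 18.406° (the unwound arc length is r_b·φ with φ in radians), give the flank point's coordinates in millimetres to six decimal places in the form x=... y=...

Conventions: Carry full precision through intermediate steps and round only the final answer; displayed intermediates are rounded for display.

x=22.404090 y=0.233305

class = single-mesh tooth geometry [base-circle involute, m = 3.304, 14T]
pitch radius r_p = m·N/2 = 3.304·14/2 = 23.128000
base radius r_b = r_p·cos α = 23.128000·cos 22.731° = 21.331629
roll angle φ = 18.406° = 0.32124530 rad
x = r_b·(cos φ + φ·sin φ) = 22.404090
y = r_b·(sin φ − φ·cos φ) = 0.233305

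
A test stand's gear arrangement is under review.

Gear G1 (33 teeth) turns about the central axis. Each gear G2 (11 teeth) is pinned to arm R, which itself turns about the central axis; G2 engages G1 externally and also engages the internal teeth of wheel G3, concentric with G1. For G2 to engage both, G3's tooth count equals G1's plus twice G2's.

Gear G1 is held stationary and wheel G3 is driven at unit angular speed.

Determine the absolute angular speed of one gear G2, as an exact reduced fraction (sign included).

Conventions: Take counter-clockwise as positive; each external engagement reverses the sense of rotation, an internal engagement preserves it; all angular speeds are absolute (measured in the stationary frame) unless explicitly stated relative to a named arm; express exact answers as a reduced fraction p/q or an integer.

class = planetary set [G3 = 33+2·11 = 55; Willis about the carrier]
ring teeth: 33 + 2·11 = 55
33(ω_sun−ω_arm) = −55(ω_ring−ω_arm),  ω_sun = 0, ω_ring = 1
33(0−ω_arm) = −55(1−ω_arm)  ⇒  88·ω_arm = 55  ⇒  ω_arm = 5/8
sun–planet mesh: 33·(0−5/8) = −11·(ω_p−ω_arm)  ⇒  ω_p−ω_arm = 15/8
ω_p = 5/8 + 15/8 = 5/2
exact speed ratio = 5/2

5/2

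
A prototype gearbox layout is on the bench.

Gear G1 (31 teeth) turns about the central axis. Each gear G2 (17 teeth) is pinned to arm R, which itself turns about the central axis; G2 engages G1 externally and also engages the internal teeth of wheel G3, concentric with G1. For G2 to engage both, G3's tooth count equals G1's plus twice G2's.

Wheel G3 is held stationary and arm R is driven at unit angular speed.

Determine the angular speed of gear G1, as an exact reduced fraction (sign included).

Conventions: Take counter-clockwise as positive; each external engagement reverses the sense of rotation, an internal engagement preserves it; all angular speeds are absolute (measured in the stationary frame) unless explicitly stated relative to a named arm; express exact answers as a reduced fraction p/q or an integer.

topology: planetary set — G1 31T / G2 17T / G3 65T, arm = carrier (Willis)
ring teeth: 31 + 2·17 = 65
31(ω_sun−ω_arm) = −65(ω_ring−ω_arm),  ω_ring = 0, ω_arm = 1
ω_sun = 1 − (65/31)(0−1) = 96/31
exact speed ratio = 96/31

96/31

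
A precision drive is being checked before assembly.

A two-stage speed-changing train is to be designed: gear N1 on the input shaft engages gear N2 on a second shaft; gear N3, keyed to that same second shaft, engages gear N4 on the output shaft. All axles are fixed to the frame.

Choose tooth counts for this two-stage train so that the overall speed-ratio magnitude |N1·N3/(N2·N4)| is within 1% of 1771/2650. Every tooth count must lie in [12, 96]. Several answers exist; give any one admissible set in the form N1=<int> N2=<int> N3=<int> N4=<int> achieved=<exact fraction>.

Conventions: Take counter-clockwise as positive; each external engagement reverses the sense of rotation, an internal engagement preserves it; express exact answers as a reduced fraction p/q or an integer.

design class (target 1771/2650): fixed-axis compound train
target = 1771/2650 in lowest terms: an exact hit needs N1·N3 = k·1771 and N2·N4 = k·2650 for one integer k, every count in [12, 96]; additionally prefer no 1:1 stage (N1 ≠ N2, N3 ≠ N4)
k = 1: N1·N3 = 1771 = 23·77, N2·N4 = 2650 = 50·53
achieved = 23·77/(50·53) = 1771/2650; |achieved − target| = 0 ≤ 1771/265000 ✓

N1=23 N2=50 N3=77 N4=53 achieved=1771/2650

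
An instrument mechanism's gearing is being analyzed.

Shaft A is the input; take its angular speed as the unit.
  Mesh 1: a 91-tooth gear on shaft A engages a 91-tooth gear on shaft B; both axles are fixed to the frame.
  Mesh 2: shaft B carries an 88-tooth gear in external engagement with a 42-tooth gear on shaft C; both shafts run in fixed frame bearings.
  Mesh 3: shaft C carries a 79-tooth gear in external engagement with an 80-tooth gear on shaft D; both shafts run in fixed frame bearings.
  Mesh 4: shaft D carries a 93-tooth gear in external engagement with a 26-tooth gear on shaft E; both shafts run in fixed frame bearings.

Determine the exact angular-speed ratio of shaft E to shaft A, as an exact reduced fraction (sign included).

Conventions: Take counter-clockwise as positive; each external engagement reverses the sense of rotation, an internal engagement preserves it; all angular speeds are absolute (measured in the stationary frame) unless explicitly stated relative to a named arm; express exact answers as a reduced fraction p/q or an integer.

26939/3640

class = fixed-axis compound train [4 meshes; 4 ratios multiply, 4 sense flips]
mesh 1 [91T→91T]: running ratio 1, sense −
mesh 2 [88T→42T]: running ratio 44/21, sense +
mesh 3 [79T→80T]: running ratio 869/420, sense −
mesh 4 [93T→26T]: running ratio 26939/3640, sense +
ω_out/ω_in = 26939/3640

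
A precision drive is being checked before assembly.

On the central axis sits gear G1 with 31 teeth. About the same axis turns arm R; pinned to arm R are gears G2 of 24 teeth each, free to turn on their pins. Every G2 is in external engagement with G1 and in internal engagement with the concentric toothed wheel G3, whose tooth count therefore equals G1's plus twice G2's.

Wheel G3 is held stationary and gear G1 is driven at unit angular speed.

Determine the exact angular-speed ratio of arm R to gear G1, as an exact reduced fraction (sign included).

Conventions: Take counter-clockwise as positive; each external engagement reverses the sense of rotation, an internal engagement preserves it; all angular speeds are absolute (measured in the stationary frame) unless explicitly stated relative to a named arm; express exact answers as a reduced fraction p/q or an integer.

31/110

planetary set (31T centre, 24T on arm, 79T internal) — Willis relation
ring teeth: 31 + 2·24 = 79
31(ω_sun−ω_arm) = −79(ω_ring−ω_arm),  ω_ring = 0, ω_sun = 1
31(1−ω_arm) = −79(0−ω_arm)  ⇒  110·ω_arm = 31  ⇒  ω_arm = 31/110
ω_out/ω_in = 31/110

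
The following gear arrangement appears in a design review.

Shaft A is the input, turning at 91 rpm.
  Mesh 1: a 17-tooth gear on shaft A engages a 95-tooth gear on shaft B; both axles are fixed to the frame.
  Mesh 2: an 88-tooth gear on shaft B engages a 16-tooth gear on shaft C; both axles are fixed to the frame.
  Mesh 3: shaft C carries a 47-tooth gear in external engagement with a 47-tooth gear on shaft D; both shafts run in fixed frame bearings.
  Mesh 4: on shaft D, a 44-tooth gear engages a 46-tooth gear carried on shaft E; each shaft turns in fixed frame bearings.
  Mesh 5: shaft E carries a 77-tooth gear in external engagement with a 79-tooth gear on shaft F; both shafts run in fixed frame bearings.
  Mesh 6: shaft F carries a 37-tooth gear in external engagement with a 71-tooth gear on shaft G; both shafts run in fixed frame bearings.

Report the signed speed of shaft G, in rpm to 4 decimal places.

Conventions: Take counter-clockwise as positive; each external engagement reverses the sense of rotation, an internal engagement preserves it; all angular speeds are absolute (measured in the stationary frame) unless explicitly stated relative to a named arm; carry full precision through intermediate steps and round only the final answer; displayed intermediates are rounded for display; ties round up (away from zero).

+43.5142 rpm

recognized (7 fixed axles, 6 meshes): fixed-axis compound train
mesh 1 [17T→95T]: ω = 91.0000×17/95 = 16.2842 rpm, sense flips to −
mesh 2 [88T→16T]: ω = 16.2842×88/16 = 89.5632 rpm, sense flips to +
mesh 3 [47T→47T]: ω = 89.5632×47/47 = 89.5632 rpm, sense flips to −
mesh 4 [44T→46T]: ω = 89.5632×44/46 = 85.6691 rpm, sense flips to +
mesh 5 [77T→79T]: ω = 85.6691×77/79 = 83.5003 rpm, sense flips to −
mesh 6 [37T→71T]: ω = 83.5003×37/71 = 43.5142 rpm, sense flips to +
signed output speed = +43.5142 rpm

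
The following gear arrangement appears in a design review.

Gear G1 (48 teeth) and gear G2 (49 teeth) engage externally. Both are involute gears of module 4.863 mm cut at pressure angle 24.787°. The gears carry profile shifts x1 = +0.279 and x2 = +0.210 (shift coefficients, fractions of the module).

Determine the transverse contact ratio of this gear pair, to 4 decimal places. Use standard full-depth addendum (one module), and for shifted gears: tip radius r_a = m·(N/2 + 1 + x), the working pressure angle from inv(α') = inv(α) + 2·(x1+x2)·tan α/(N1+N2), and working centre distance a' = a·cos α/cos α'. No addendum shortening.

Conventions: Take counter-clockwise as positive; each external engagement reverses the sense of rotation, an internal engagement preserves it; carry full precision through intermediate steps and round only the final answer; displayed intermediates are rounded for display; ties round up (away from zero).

1.4942

topology: single-mesh involute geometry — m = 4.863, 48T/49T pair
base radii: r_b1 = 105.959630, r_b2 = 108.167122
tip radii: r_a1 = 122.931777, r_a2 = 125.027730
inv(α') = inv(24.787°) + 2·(+0.279+0.210)·tan α/(48+49) = 0.03383078  ⇒  α' = 25.97198°
a' = a·cos α / cos α' = 235.8555·cos 24.787°/cos 25.97198° = 238.181052
action lengths: √(r_a1²−r_b1²) = 62.327992, √(r_a2²−r_b2²) = 62.704122
base pitch p_b = π·m·cos α = 13.870083
CR = (62.327992 + 62.704122 − 238.181052·sin 25.97198°)/13.870083 = 1.494232
contact ratio ≈ 1.4942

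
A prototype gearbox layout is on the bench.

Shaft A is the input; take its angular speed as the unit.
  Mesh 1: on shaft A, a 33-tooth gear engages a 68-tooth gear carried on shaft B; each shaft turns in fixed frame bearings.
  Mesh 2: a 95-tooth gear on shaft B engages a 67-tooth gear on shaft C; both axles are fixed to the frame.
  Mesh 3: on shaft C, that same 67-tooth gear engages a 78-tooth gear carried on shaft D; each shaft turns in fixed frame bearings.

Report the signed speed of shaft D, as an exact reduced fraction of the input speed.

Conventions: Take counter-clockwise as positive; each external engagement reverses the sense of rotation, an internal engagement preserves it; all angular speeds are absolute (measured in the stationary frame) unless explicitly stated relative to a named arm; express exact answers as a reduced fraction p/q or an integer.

3-mesh fixed-axis compound train (all bearings frame-fixed)
mesh 1 [33T→68T]: |ω|/ω_in = 1×33/68 = 33/68, sense flips to −
mesh 2 [95T→67T]: |ω|/ω_in = (33/68)×95/67 = 3135/4556, sense flips to +
mesh 3 [67T→78T]: |ω|/ω_in = (3135/4556)×67/78 = 1045/1768, sense flips to −
signed output speed (× input speed) = -1045/1768

-1045/1768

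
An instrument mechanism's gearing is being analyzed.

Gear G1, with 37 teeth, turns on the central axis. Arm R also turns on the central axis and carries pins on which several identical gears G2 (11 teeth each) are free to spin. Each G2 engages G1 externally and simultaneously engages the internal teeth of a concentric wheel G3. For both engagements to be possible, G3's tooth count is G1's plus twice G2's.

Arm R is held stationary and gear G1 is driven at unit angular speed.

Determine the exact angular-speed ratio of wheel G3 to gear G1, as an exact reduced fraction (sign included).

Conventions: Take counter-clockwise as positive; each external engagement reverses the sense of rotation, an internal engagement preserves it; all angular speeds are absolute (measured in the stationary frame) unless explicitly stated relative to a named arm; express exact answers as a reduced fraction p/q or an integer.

planetary set (37T centre, 11T on arm, 59T internal) — Willis relation
ring teeth: 37 + 2·11 = 59
37(ω_sun−ω_arm) = −59(ω_ring−ω_arm),  ω_arm = 0, ω_sun = 1
ω_ring = 0 − (37/59)(1−0) = -37/59
ω_out/ω_in = -37/59

-37/59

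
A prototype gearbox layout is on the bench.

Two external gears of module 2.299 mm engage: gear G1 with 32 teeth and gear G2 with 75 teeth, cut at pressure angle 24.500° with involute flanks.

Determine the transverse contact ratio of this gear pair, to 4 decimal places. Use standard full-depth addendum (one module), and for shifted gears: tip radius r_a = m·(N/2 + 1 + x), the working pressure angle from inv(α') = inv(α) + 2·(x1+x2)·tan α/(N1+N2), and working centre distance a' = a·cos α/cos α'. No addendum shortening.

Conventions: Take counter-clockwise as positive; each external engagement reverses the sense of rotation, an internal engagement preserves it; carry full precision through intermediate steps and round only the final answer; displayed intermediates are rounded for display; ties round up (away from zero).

1.5455

class = single-mesh tooth geometry [involute pair 32T × 75T, m = 2.299]
base radii: r_b1 = 33.472015, r_b2 = 78.450036
tip radii: r_a1 = 39.083000, r_a2 = 88.511500
no profile shift: α' = α, a' = a
action lengths: √(r_a1²−r_b1²) = 20.176845, √(r_a2²−r_b2²) = 40.986308
base pitch p_b = π·m·cos α = 6.572215
CR = (20.176845 + 40.986308 − 122.996500·sin 24.50000°)/6.572215 = 1.545497
contact ratio ≈ 1.5455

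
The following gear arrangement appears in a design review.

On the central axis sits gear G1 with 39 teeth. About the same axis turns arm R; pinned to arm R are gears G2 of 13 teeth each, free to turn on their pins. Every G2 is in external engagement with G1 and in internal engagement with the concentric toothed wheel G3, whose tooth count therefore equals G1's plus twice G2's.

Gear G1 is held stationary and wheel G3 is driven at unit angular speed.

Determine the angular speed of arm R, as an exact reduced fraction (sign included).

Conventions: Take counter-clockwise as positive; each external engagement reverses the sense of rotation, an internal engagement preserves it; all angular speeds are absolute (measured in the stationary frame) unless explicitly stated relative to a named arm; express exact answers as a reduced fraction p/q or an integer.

recognized (axles ride arm R): planetary set, 39/13/65 teeth
ring teeth: 39 + 2·13 = 65
39(ω_sun−ω_arm) = −65(ω_ring−ω_arm),  ω_sun = 0, ω_ring = 1
39(0−ω_arm) = −65(1−ω_arm)  ⇒  104·ω_arm = 65  ⇒  ω_arm = 5/8
exact speed ratio = 5/8

5/8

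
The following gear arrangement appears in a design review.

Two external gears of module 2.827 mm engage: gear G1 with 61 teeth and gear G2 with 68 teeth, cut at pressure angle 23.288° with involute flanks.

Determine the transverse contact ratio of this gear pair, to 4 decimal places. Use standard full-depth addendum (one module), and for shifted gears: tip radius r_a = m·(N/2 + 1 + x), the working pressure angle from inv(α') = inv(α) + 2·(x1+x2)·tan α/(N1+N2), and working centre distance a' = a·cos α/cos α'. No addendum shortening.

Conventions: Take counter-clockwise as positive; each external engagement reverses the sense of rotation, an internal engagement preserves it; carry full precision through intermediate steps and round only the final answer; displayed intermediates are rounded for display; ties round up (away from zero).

recognized (one external pair, fixed centres): single-mesh tooth geometry, m = 2.827, N1 = 61, N2 = 68
base radii: r_b1 = 79.198803, r_b2 = 88.287190
tip radii: r_a1 = 89.050500, r_a2 = 98.945000
no profile shift: α' = α, a' = a
action lengths: √(r_a1²−r_b1²) = 40.712912, √(r_a2²−r_b2²) = 44.670853
base pitch p_b = π·m·cos α = 8.157717
CR = (40.712912 + 44.670853 − 182.341500·sin 23.28800°)/8.157717 = 1.629682
contact ratio ≈ 1.6297

1.6297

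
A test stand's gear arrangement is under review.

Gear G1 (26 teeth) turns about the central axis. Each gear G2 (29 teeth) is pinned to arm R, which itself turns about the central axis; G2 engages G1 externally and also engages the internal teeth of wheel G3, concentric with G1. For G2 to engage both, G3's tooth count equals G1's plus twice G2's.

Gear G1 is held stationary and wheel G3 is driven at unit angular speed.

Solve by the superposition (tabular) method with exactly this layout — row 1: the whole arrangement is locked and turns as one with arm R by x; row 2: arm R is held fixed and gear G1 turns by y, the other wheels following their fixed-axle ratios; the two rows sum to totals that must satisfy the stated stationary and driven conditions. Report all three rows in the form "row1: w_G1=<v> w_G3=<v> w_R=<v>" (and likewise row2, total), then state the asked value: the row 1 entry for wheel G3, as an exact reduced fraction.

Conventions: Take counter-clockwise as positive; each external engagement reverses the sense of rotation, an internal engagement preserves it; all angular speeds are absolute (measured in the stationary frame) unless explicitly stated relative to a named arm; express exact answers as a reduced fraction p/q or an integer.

recognized (axles ride arm R): planetary set, 26/29/84 teeth
row 1 — lock + rotate with arm: ω_sun = ω_ring = ω_arm = x
superposition row 2 [arm held]: sun y, ring −(26/84)·y, arm 0
boundary: total ω_sun = x + y = 0 and total ω_ring = x − (26/84)·y = 1  ⇒  y = -42/55, x = 42/55
row 2 ring = −(26/84)·(-42/55) = 13/55
totals (row 1 + row 2): sun 42/55 + (-42/55) = 0, ring 42/55 + 13/55 = 1, arm 42/55 + 0 = 42/55
asked cell (row1, ring) = 42/55

row1: w_G1=42/55 w_G3=42/55 w_R=42/55
row2: w_G1=-42/55 w_G3=13/55 w_R=0
total: w_G1=0 w_G3=1 w_R=42/55
asked value: 42/55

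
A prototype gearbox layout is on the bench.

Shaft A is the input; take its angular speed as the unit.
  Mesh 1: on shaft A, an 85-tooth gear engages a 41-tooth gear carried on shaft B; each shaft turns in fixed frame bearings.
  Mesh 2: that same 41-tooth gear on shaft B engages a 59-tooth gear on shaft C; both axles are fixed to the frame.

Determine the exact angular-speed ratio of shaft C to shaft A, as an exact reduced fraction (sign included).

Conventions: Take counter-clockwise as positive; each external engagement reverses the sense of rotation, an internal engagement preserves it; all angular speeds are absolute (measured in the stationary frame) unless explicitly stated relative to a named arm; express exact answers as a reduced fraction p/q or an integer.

class = fixed-axis compound train [2 meshes; 2 ratios multiply, 2 sense flips]
mesh 1 [85T→41T]: running ratio 85/41, sense −
mesh 2 [41T→59T]: running ratio 85/59, sense +
ω_out/ω_in = 85/59

85/59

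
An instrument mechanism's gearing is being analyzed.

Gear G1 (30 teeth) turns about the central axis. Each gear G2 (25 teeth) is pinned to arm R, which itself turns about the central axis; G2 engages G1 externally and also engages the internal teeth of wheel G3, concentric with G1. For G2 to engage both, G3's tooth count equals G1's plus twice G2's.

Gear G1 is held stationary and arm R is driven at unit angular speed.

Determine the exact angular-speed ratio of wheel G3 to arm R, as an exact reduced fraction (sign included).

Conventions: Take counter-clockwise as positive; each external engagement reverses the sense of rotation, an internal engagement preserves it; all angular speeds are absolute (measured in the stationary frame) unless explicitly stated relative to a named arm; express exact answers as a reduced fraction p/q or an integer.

class = planetary set [G3 = 30+2·25 = 80; Willis about the carrier]
ring teeth: 30 + 2·25 = 80
30(ω_sun−ω_arm) = −80(ω_ring−ω_arm),  ω_sun = 0, ω_arm = 1
ω_ring = 1 − (30/80)(0−1) = 11/8
ω_out/ω_in = 11/8

11/8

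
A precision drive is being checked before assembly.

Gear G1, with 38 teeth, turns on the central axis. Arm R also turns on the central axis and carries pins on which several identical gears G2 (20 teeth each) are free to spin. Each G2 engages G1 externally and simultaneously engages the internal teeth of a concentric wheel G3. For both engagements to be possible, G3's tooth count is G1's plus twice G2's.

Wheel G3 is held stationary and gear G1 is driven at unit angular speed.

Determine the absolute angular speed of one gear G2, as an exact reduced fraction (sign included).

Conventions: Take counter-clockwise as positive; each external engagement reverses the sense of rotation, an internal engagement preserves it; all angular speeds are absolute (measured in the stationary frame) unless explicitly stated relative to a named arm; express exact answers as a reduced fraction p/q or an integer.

-19/20

recognized (axles ride arm R): planetary set, 38/20/78 teeth
ring teeth: 38 + 2·20 = 78
38(ω_sun−ω_arm) = −78(ω_ring−ω_arm),  ω_ring = 0, ω_sun = 1
38(1−ω_arm) = −78(0−ω_arm)  ⇒  116·ω_arm = 38  ⇒  ω_arm = 19/58
sun–planet mesh: 38·(1−19/58) = −20·(ω_p−ω_arm)  ⇒  ω_p−ω_arm = -741/580
ω_p = 19/58 − 741/580 = -19/20
exact speed ratio = -19/20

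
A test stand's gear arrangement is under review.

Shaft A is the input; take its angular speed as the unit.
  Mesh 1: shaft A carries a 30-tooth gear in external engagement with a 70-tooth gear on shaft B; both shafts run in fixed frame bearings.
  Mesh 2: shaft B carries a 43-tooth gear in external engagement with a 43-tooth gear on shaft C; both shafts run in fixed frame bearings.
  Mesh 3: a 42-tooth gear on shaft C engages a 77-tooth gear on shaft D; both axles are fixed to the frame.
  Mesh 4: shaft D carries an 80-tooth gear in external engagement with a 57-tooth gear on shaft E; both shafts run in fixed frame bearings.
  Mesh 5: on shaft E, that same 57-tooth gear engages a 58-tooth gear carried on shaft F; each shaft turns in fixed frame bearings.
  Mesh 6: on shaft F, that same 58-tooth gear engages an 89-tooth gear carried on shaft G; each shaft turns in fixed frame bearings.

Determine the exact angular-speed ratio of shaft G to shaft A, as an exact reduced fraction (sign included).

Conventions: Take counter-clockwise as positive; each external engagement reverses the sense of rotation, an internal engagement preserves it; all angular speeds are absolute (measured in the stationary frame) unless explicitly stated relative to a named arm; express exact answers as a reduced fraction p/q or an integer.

class = fixed-axis compound train [6 meshes; 6 ratios multiply, 6 sense flips]
mesh 1 [30T→70T]: running ratio 3/7, sense −
mesh 2 [43T→43T]: running ratio 3/7, sense +
mesh 3 [42T→77T]: running ratio 18/77, sense −
mesh 4 [80T→57T]: running ratio 480/1463, sense +
mesh 5 [57T→58T]: running ratio 720/2233, sense −
mesh 6 [58T→89T]: running ratio 1440/6853, sense +
ω_out/ω_in = 1440/6853

1440/6853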